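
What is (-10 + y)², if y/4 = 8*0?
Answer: 100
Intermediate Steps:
y = 0 (y = 4*(8*0) = 4*0 = 0)
(-10 + y)² = (-10 + 0)² = (-10)² = 100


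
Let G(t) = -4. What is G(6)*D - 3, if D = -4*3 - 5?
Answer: 65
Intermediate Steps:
D = -17 (D = -12 - 5 = -17)
G(6)*D - 3 = -4*(-17) - 3 = 68 - 3 = 65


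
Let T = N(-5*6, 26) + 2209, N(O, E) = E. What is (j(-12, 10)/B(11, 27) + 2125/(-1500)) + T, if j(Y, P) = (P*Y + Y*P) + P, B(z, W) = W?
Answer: 240307/108 ≈ 2225.1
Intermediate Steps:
j(Y, P) = P + 2*P*Y (j(Y, P) = (P*Y + P*Y) + P = 2*P*Y + P = P + 2*P*Y)
T = 2235 (T = 26 + 2209 = 2235)
(j(-12, 10)/B(11, 27) + 2125/(-1500)) + T = ((10*(1 + 2*(-12)))/27 + 2125/(-1500)) + 2235 = ((10*(1 - 24))*(1/27) + 2125*(-1/1500)) + 2235 = ((10*(-23))*(1/27) - 17/12) + 2235 = (-230*1/27 - 17/12) + 2235 = (-230/27 - 17/12) + 2235 = -1073/108 + 2235 = 240307/108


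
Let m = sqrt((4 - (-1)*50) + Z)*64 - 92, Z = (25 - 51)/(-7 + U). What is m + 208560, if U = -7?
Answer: 208468 + 64*sqrt(2737)/7 ≈ 2.0895e+5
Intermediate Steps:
Z = 13/7 (Z = (25 - 51)/(-7 - 7) = -26/(-14) = -26*(-1/14) = 13/7 ≈ 1.8571)
m = -92 + 64*sqrt(2737)/7 (m = sqrt((4 - (-1)*50) + 13/7)*64 - 92 = sqrt((4 - 1*(-50)) + 13/7)*64 - 92 = sqrt((4 + 50) + 13/7)*64 - 92 = sqrt(54 + 13/7)*64 - 92 = sqrt(391/7)*64 - 92 = (sqrt(2737)/7)*64 - 92 = 64*sqrt(2737)/7 - 92 = -92 + 64*sqrt(2737)/7 ≈ 386.32)
m + 208560 = (-92 + 64*sqrt(2737)/7) + 208560 = 208468 + 64*sqrt(2737)/7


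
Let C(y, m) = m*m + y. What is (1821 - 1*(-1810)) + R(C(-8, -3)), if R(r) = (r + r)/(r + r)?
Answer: 3632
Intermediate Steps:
C(y, m) = y + m**2 (C(y, m) = m**2 + y = y + m**2)
R(r) = 1 (R(r) = (2*r)/((2*r)) = (2*r)*(1/(2*r)) = 1)
(1821 - 1*(-1810)) + R(C(-8, -3)) = (1821 - 1*(-1810)) + 1 = (1821 + 1810) + 1 = 3631 + 1 = 3632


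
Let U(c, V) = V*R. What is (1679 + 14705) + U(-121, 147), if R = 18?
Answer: 19030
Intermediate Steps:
U(c, V) = 18*V (U(c, V) = V*18 = 18*V)
(1679 + 14705) + U(-121, 147) = (1679 + 14705) + 18*147 = 16384 + 2646 = 19030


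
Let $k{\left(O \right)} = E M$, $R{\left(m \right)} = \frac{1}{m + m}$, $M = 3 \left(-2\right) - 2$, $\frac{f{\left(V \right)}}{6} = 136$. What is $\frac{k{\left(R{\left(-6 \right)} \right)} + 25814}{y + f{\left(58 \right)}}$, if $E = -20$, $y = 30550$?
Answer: $\frac{12987}{15683} \approx 0.82809$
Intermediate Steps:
$f{\left(V \right)} = 816$ ($f{\left(V \right)} = 6 \cdot 136 = 816$)
$M = -8$ ($M = -6 - 2 = -8$)
$R{\left(m \right)} = \frac{1}{2 m}$
$k{\left(O \right)} = 160$ ($k{\left(O \right)} = \left(-20\right) \left(-8\right) = 160$)
$\frac{k{\left(R{\left(-6 \right)} \right)} + 25814}{y + f{\left(58 \right)}} = \frac{160 + 25814}{30550 + 816} = \frac{25974}{31366} = 25974 \cdot \frac{1}{31366} = \frac{12987}{15683}$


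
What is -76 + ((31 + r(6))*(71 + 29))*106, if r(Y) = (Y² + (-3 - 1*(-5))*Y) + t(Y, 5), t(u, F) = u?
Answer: 900924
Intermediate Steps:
r(Y) = Y² + 3*Y (r(Y) = (Y² + (-3 - 1*(-5))*Y) + Y = (Y² + (-3 + 5)*Y) + Y = (Y² + 2*Y) + Y = Y² + 3*Y)
-76 + ((31 + r(6))*(71 + 29))*106 = -76 + ((31 + 6*(3 + 6))*(71 + 29))*106 = -76 + ((31 + 6*9)*100)*106 = -76 + ((31 + 54)*100)*106 = -76 + (85*100)*106 = -76 + 8500*106 = -76 + 901000 = 900924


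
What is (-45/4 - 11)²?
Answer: 7921/16 ≈ 495.06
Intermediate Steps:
(-45/4 - 11)² = (-89/4)² = 7921/16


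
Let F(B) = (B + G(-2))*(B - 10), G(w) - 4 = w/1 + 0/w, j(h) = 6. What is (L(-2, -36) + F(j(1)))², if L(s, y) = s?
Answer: 1156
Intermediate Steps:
G(w) = 4 + w (G(w) = 4 + (w/1 + 0/w) = 4 + (w*1 + 0) = 4 + (w + 0) = 4 + w)
F(B) = (-10 + B)*(2 + B) (F(B) = (B + (4 - 2))*(B - 10) = (B + 2)*(-10 + B) = (2 + B)*(-10 + B) = (-10 + B)*(2 + B))
(L(-2, -36) + F(j(1)))² = (-2 + (-20 + 6² - 8*6))² = (-2 + (-20 + 36 - 48))² = (-2 - 32)² = (-34)² = 1156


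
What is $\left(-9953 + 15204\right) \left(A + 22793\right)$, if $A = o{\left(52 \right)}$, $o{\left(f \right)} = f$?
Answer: $119959095$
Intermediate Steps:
$A = 52$
$\left(-9953 + 15204\right) \left(A + 22793\right) = \left(-9953 + 15204\right) \left(52 + 22793\right) = 5251 \cdot 22845 = 119959095$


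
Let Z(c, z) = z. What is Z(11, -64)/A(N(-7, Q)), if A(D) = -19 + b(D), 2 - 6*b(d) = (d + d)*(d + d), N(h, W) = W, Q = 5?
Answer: 96/53 ≈ 1.8113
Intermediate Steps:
b(d) = ⅓ - 2*d²/3 (b(d) = ⅓ - (d + d)*(d + d)/6 = ⅓ - 2*d*2*d/6 = ⅓ - 2*d²/3)
A(D) = -56/3 - 2*D²/3 (A(D) = -19 + (⅓ - 2*D²/3) = -56/3 - 2*D²/3)
Z(11, -64)/A(N(-7, Q)) = -64/(-56/3 - ⅔*5²) = -64/(-56/3 - ⅔*25) = -64/(-56/3 - 50/3) = -64/(-106/3) = -64*(-3/106) = 96/53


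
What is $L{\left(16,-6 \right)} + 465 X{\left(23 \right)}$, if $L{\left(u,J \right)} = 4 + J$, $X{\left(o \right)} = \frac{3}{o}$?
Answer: $\frac{1349}{23} \approx 58.652$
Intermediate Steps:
$L{\left(16,-6 \right)} + 465 X{\left(23 \right)} = \left(4 - 6\right) + 465 \cdot \frac{3}{23} = -2 + 465 \cdot 3 \cdot \frac{1}{23} = -2 + 465 \cdot \frac{3}{23} = -2 + \frac{1395}{23} = \frac{1349}{23}$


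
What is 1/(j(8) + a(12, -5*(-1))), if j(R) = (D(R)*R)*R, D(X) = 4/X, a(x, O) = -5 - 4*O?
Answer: ⅐ ≈ 0.14286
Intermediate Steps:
j(R) = 4*R (j(R) = ((4/R)*R)*R = 4*R)
1/(j(8) + a(12, -5*(-1))) = 1/(4*8 + (-5 - (-20)*(-1))) = 1/(32 + (-5 - 4*5)) = 1/(32 + (-5 - 20)) = 1/(32 - 25) = 1/7 = ⅐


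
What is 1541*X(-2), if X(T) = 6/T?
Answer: -4623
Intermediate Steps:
1541*X(-2) = 1541*(6/(-2)) = 1541*(6*(-½)) = 1541*(-3) = -4623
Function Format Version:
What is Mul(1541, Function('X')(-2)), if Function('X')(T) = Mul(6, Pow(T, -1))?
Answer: -4623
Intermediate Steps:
Mul(1541, Function('X')(-2)) = Mul(1541, Mul(6, Pow(-2, -1))) = Mul(1541, Mul(6, Rational(-1, 2))) = Mul(1541, -3) = -4623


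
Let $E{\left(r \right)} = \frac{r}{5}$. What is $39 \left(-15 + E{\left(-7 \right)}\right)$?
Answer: $- \frac{3198}{5} \approx -639.6$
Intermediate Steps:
$E{\left(r \right)} = \frac{r}{5}$ ($E{\left(r \right)} = r \frac{1}{5} = \frac{r}{5}$)
$39 \left(-15 + E{\left(-7 \right)}\right) = 39 \left(-15 + \frac{1}{5} \left(-7\right)\right) = 39 \left(-15 - \frac{7}{5}\right) = 39 \left(- \frac{82}{5}\right) = - \frac{3198}{5}$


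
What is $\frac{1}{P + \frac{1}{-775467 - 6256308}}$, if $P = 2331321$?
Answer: $\frac{7031775}{16393324724774} \approx 4.2894 \cdot 10^{-7}$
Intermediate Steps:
$\frac{1}{P + \frac{1}{-775467 - 6256308}} = \frac{1}{2331321 + \frac{1}{-775467 - 6256308}} = \frac{1}{2331321 + \frac{1}{-7031775}} = \frac{1}{2331321 - \frac{1}{7031775}} = \frac{1}{\frac{16393324724774}{7031775}} = \frac{7031775}{16393324724774}$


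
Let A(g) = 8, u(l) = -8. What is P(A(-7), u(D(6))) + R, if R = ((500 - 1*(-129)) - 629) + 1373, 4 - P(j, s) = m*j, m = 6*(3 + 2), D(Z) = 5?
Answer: 1137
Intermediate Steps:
m = 30 (m = 6*5 = 30)
P(j, s) = 4 - 30*j
R = 1373 (R = ((500 + 129) - 629) + 1373 = (629 - 629) + 1373 = 0 + 1373 = 1373)
P(A(-7), u(D(6))) + R = (4 - 30*8) + 1373 = (4 - 240) + 1373 = -236 + 1373 = 1137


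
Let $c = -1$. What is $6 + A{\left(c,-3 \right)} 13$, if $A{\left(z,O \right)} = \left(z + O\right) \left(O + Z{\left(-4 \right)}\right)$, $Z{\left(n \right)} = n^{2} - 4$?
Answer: $-462$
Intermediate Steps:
$Z{\left(n \right)} = -4 + n^{2}$
$A{\left(z,O \right)} = \left(12 + O\right) \left(O + z\right)$ ($A{\left(z,O \right)} = \left(z + O\right) \left(O - \left(4 - \left(-4\right)^{2}\right)\right) = \left(O + z\right) \left(O + \left(-4 + 16\right)\right) = \left(O + z\right) \left(O + 12\right) = \left(O + z\right) \left(12 + O\right) = \left(12 + O\right) \left(O + z\right)$)
$6 + A{\left(c,-3 \right)} 13 = 6 + \left(\left(-3\right)^{2} + 12 \left(-3\right) + 12 \left(-1\right) - -3\right) 13 = 6 + \left(9 - 36 - 12 + 3\right) 13 = 6 - 468 = -462$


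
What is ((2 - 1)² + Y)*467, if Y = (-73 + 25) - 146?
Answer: -90131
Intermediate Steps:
Y = -194 (Y = -48 - 146 = -194)
((2 - 1)² + Y)*467 = ((2 - 1)² - 194)*467 = (1² - 194)*467 = (1 - 194)*467 = -193*467 = -90131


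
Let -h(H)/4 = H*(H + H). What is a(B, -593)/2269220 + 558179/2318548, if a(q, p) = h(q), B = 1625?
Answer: -2385634777481/263064774628 ≈ -9.0686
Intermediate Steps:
h(H) = -8*H² (h(H) = -4*H*(H + H) = -4*H*2*H = -8*H²)
a(q, p) = -8*q²
a(B, -593)/2269220 + 558179/2318548 = -8*1625²/2269220 + 558179/2318548 = -8*2640625*(1/2269220) + 558179*(1/2318548) = -21125000*1/2269220 + 558179/2318548 = -1056250/113461 + 558179/2318548 = -2385634777481/263064774628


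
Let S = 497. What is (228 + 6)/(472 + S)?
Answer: 78/323 ≈ 0.24149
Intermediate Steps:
(228 + 6)/(472 + S) = (228 + 6)/(472 + 497) = 234/969 = 234*(1/969) = 78/323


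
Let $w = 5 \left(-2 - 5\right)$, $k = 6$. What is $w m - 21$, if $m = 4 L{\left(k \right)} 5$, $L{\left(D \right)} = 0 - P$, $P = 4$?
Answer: $2779$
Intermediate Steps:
$L{\left(D \right)} = -4$ ($L{\left(D \right)} = 0 - 4 = -4$)
$w = -35$ ($w = 5 \left(-7\right) = -35$)
$m = -80$ ($m = 4 \left(-4\right) 5 = \left(-16\right) 5 = -80$)
$w m - 21 = \left(-35\right) \left(-80\right) - 21 = 2800 - 21 = 2779$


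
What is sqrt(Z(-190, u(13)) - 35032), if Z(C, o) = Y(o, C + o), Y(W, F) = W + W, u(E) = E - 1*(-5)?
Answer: 2*I*sqrt(8749) ≈ 187.07*I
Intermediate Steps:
u(E) = 5 + E (u(E) = E + 5 = 5 + E)
Y(W, F) = 2*W
Z(C, o) = 2*o
sqrt(Z(-190, u(13)) - 35032) = sqrt(2*(5 + 13) - 35032) = sqrt(2*18 - 35032) = sqrt(36 - 35032) = sqrt(-34996) = 2*I*sqrt(8749)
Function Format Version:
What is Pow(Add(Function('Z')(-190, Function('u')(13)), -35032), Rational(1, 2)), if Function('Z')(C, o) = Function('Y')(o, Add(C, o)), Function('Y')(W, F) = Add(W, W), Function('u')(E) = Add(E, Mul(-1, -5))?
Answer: Mul(2, I, Pow(8749, Rational(1, 2))) ≈ Mul(187.07, I)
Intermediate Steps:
Function('u')(E) = Add(5, E) (Function('u')(E) = Add(E, 5) = Add(5, E))
Function('Y')(W, F) = Mul(2, W)
Function('Z')(C, o) = Mul(2, o)
Pow(Add(Function('Z')(-190, Function('u')(13)), -35032), Rational(1, 2)) = Pow(Add(Mul(2, Add(5, 13)), -35032), Rational(1, 2)) = Pow(Add(Mul(2, 18), -35032), Rational(1, 2)) = Pow(Add(36, -35032), Rational(1, 2)) = Pow(-34996, Rational(1, 2)) = Mul(2, I, Pow(8749, Rational(1, 2)))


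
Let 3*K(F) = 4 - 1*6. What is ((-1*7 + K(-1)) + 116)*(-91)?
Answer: -29575/3 ≈ -9858.3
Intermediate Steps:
K(F) = -2/3 (K(F) = (4 - 1*6)/3 = (4 - 6)/3 = (1/3)*(-2) = -2/3)
((-1*7 + K(-1)) + 116)*(-91) = ((-1*7 - 2/3) + 116)*(-91) = ((-7 - 2/3) + 116)*(-91) = (-23/3 + 116)*(-91) = (325/3)*(-91) = -29575/3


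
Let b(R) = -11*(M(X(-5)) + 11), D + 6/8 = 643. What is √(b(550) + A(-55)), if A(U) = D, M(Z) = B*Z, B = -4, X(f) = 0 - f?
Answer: √2965/2 ≈ 27.226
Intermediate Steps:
D = 2569/4 (D = -¾ + 643 = 2569/4 ≈ 642.25)
X(f) = -f
M(Z) = -4*Z
A(U) = 2569/4
b(R) = 99 (b(R) = -11*(-(-4)*(-5) + 11) = -11*(-4*5 + 11) = -11*(-20 + 11) = -11*(-9) = 99)
√(b(550) + A(-55)) = √(99 + 2569/4) = √(2965/4) = √2965/2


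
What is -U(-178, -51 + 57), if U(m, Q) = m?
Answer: 178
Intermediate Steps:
-U(-178, -51 + 57) = -1*(-178) = 178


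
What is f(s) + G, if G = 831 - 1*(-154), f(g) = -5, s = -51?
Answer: 980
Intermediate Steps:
G = 985 (G = 831 + 154 = 985)
f(s) + G = -5 + 985 = 980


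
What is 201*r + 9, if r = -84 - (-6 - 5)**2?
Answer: -41196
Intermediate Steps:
r = -205 (r = -84 - 1*(-11)**2 = -84 - 1*121 = -84 - 121 = -205)
201*r + 9 = 201*(-205) + 9 = -41205 + 9 = -41196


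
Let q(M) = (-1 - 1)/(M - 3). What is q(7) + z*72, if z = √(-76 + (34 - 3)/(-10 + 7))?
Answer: -½ + 24*I*√777 ≈ -0.5 + 668.99*I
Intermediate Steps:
q(M) = -2/(-3 + M)
z = I*√777/3 (z = √(-76 + 31/(-3)) = √(-76 + 31*(-⅓)) = √(-76 - 31/3) = √(-259/3) = I*√777/3 ≈ 9.2916*I)
q(7) + z*72 = -2/(-3 + 7) + (I*√777/3)*72 = -2/4 + 24*I*√777 = -2*¼ + 24*I*√777 = -½ + 24*I*√777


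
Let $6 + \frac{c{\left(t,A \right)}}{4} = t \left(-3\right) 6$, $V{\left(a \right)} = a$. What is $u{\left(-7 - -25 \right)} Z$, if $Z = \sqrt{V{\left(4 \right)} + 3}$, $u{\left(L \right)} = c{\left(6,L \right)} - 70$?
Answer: $- 526 \sqrt{7} \approx -1391.7$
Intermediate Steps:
$c{\left(t,A \right)} = -24 - 72 t$ ($c{\left(t,A \right)} = -24 + 4 t \left(-3\right) 6 = -24 + 4 - 3 t 6 = -24 + 4 \left(- 18 t\right) = -24 - 72 t$)
$u{\left(L \right)} = -526$ ($u{\left(L \right)} = \left(-24 - 432\right) - 70 = -456 - 70 = -526$)
$Z = \sqrt{7}$ ($Z = \sqrt{4 + 3} = \sqrt{7} \approx 2.6458$)
$u{\left(-7 - -25 \right)} Z = - 526 \sqrt{7}$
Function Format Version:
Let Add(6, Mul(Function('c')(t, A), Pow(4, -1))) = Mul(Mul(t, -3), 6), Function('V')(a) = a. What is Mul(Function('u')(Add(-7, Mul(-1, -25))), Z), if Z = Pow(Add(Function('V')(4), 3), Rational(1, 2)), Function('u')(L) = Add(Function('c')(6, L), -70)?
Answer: Mul(-526, Pow(7, Rational(1, 2))) ≈ -1391.7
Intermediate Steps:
Function('c')(t, A) = Add(-24, Mul(-72, t)) (Function('c')(t, A) = Add(-24, Mul(4, Mul(Mul(t, -3), 6))) = Add(-24, Mul(4, Mul(Mul(-3, t), 6))) = Add(-24, Mul(4, Mul(-18, t))) = Add(-24, Mul(-72, t)))
Function('u')(L) = -526 (Function('u')(L) = Add(Add(-24, Mul(-72, 6)), -70) = Add(Add(-24, -432), -70) = Add(-456, -70) = -526)
Z = Pow(7, Rational(1, 2)) (Z = Pow(Add(4, 3), Rational(1, 2)) = Pow(7, Rational(1, 2)) ≈ 2.6458)
Mul(Function('u')(Add(-7, Mul(-1, -25))), Z) = Mul(-526, Pow(7, Rational(1, 2)))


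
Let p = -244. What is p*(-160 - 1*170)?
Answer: 80520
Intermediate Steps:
p*(-160 - 1*170) = -244*(-160 - 1*170) = -244*(-160 - 170) = -244*(-330) = 80520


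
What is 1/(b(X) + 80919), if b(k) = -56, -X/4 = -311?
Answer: 1/80863 ≈ 1.2367e-5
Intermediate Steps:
X = 1244 (X = -4*(-311) = 1244)
1/(b(X) + 80919) = 1/(-56 + 80919) = 1/80863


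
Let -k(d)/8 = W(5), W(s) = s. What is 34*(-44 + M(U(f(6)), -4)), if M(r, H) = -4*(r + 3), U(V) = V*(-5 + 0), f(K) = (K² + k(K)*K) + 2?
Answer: -139264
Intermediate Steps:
k(d) = -40 (k(d) = -8*5 = -40)
f(K) = 2 + K² - 40*K (f(K) = (K² - 40*K) + 2 = 2 + K² - 40*K)
U(V) = -5*V (U(V) = V*(-5) = -5*V)
M(r, H) = -12 - 4*r (M(r, H) = -4*(3 + r) = -12 - 4*r)
34*(-44 + M(U(f(6)), -4)) = 34*(-44 + (-12 - (-20)*(2 + 6² - 40*6))) = 34*(-44 + (-12 - (-20)*(2 + 36 - 240))) = 34*(-44 + (-12 - (-20)*(-202))) = 34*(-44 + (-12 - 4*1010)) = 34*(-44 + (-12 - 4040)) = 34*(-44 - 4052) = 34*(-4096) = -139264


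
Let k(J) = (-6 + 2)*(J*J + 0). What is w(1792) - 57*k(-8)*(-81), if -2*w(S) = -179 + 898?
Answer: -2364623/2 ≈ -1.1823e+6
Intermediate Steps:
w(S) = -719/2 (w(S) = -(-179 + 898)/2 = -1/2*719 = -719/2)
k(J) = -4*J**2 (k(J) = -4*(J**2 + 0) = -4*J**2)
w(1792) - 57*k(-8)*(-81) = -719/2 - 57*(-4*(-8)**2)*(-81) = -719/2 - 57*(-4*64)*(-81) = -719/2 - 57*(-256)*(-81) = -719/2 - (-14592)*(-81) = -719/2 - 1*1181952 = -719/2 - 1181952 = -2364623/2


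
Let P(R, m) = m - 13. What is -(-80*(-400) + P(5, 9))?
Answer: -31996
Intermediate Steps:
P(R, m) = -13 + m
-(-80*(-400) + P(5, 9)) = -(-80*(-400) + (-13 + 9)) = -(32000 - 4) = -1*31996 = -31996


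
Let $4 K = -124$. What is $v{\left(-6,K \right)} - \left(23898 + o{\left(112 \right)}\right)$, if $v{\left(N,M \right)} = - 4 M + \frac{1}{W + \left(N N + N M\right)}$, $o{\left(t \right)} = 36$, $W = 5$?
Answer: $- \frac{5404869}{227} \approx -23810.0$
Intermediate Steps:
$K = -31$ ($K = \frac{1}{4} \left(-124\right) = -31$)
$v{\left(N,M \right)} = \frac{1}{5 + N^{2} + M N} - 4 M$ ($v{\left(N,M \right)} = - 4 M + \frac{1}{5 + \left(N N + N M\right)} = - 4 M + \frac{1}{5 + \left(N^{2} + M N\right)} = - 4 M + \frac{1}{5 + N^{2} + M N} = \frac{1}{5 + N^{2} + M N} - 4 M$)
$v{\left(-6,K \right)} - \left(23898 + o{\left(112 \right)}\right) = \frac{1 - -620 - - 124 \left(-6\right)^{2} - - 24 \left(-31\right)^{2}}{5 + \left(-6\right)^{2} - -186} - 23934 = \frac{1 + 620 - \left(-124\right) 36 - \left(-24\right) 961}{5 + 36 + 186} - 23934 = \frac{1 + 620 + 4464 + 23064}{227} - 23934 = \frac{1}{227} \cdot 28149 - 23934 = \frac{28149}{227} - 23934 = - \frac{5404869}{227}$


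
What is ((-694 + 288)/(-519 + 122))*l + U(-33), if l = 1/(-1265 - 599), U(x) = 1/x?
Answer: -376703/12210132 ≈ -0.030852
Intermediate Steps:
l = -1/1864 (l = 1/(-1864) = -1/1864 ≈ -0.00053648)
((-694 + 288)/(-519 + 122))*l + U(-33) = ((-694 + 288)/(-519 + 122))*(-1/1864) + 1/(-33) = -406/(-397)*(-1/1864) - 1/33 = -406*(-1/397)*(-1/1864) - 1/33 = (406/397)*(-1/1864) - 1/33 = -203/370004 - 1/33 = -376703/12210132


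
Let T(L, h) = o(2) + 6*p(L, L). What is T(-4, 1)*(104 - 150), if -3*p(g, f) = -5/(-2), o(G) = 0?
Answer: 230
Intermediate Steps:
p(g, f) = -⅚ (p(g, f) = -(-5)/(3*(-2)) = -(-5)*(-1)/(3*2) = -⅓*5/2 = -⅚)
T(L, h) = -5 (T(L, h) = 0 + 6*(-⅚) = 0 - 5 = -5)
T(-4, 1)*(104 - 150) = -5*(104 - 150) = -5*(-46) = 230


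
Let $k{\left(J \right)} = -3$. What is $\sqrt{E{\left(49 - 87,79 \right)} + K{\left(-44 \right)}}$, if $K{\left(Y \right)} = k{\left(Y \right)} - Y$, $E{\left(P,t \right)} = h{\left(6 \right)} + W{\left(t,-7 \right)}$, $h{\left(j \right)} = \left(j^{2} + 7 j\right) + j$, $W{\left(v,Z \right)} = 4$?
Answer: $\sqrt{129} \approx 11.358$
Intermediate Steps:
$h{\left(j \right)} = j^{2} + 8 j$
$E{\left(P,t \right)} = 88$ ($E{\left(P,t \right)} = 6 \left(8 + 6\right) + 4 = 6 \cdot 14 + 4 = 84 + 4 = 88$)
$K{\left(Y \right)} = -3 - Y$
$\sqrt{E{\left(49 - 87,79 \right)} + K{\left(-44 \right)}} = \sqrt{88 - -41} = \sqrt{88 + \left(-3 + 44\right)} = \sqrt{88 + 41} = \sqrt{129}$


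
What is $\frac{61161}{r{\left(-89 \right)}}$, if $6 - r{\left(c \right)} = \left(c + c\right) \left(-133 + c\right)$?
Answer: $- \frac{20387}{13170} \approx -1.548$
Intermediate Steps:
$r{\left(c \right)} = 6 - 2 c \left(-133 + c\right)$ ($r{\left(c \right)} = 6 - \left(c + c\right) \left(-133 + c\right) = 6 - 2 c \left(-133 + c\right)$)
$\frac{61161}{r{\left(-89 \right)}} = \frac{61161}{6 - 2 \left(-89\right)^{2} + 266 \left(-89\right)} = \frac{61161}{6 - 15842 - 23674} = \frac{61161}{-39510} = 61161 \left(- \frac{1}{39510}\right) = - \frac{20387}{13170}$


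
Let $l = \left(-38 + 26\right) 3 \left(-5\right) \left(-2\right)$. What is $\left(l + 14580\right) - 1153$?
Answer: $13067$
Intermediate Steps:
$l = -360$ ($l = - 12 \left(\left(-15\right) \left(-2\right)\right) = \left(-12\right) 30 = -360$)
$\left(l + 14580\right) - 1153 = \left(-360 + 14580\right) - 1153 = 14220 + \left(-14395 + 13242\right) = 14220 - 1153 = 13067$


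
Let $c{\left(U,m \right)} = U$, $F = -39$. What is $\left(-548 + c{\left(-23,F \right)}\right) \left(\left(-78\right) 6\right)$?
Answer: $267228$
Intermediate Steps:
$\left(-548 + c{\left(-23,F \right)}\right) \left(\left(-78\right) 6\right) = \left(-548 - 23\right) \left(\left(-78\right) 6\right) = \left(-571\right) \left(-468\right) = 267228$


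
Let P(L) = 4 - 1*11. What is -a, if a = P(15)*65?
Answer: 455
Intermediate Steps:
P(L) = -7 (P(L) = 4 - 11 = -7)
a = -455 (a = -7*65 = -455)
-a = -1*(-455) = 455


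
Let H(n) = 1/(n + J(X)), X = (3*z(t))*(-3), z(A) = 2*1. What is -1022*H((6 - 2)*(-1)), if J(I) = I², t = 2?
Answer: -511/160 ≈ -3.1937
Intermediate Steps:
z(A) = 2
X = -18 (X = (3*2)*(-3) = 6*(-3) = -18)
H(n) = 1/(324 + n) (H(n) = 1/(n + (-18)²) = 1/(n + 324) = 1/(324 + n))
-1022*H((6 - 2)*(-1)) = -1022/(324 + (6 - 2)*(-1)) = -1022/(324 + 4*(-1)) = -1022/(324 - 4) = -1022/320 = -1022*1/320 = -511/160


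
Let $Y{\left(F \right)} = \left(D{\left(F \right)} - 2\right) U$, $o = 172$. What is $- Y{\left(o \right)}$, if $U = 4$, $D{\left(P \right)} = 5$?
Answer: $-12$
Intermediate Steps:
$Y{\left(F \right)} = 12$ ($Y{\left(F \right)} = \left(5 - 2\right) 4 = 3 \cdot 4 = 12$)
$- Y{\left(o \right)} = \left(-1\right) 12 = -12$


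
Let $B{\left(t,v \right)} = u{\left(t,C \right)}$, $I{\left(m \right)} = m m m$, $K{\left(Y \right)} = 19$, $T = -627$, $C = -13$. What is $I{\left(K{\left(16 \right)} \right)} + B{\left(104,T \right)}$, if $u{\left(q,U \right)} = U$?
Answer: $6846$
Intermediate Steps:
$I{\left(m \right)} = m^{3}$ ($I{\left(m \right)} = m^{2} m = m^{3}$)
$B{\left(t,v \right)} = -13$
$I{\left(K{\left(16 \right)} \right)} + B{\left(104,T \right)} = 19^{3} - 13 = 6859 - 13 = 6846$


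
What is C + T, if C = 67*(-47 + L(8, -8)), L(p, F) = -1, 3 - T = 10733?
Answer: -13946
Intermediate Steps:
T = -10730 (T = 3 - 1*10733 = 3 - 10733 = -10730)
C = -3216 (C = 67*(-47 - 1) = 67*(-48) = -3216)
C + T = -3216 - 10730 = -13946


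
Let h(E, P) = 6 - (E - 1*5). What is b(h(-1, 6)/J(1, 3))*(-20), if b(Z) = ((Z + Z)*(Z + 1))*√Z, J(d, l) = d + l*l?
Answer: -528*√30/25 ≈ -115.68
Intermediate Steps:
J(d, l) = d + l²
h(E, P) = 11 - E (h(E, P) = 6 - (E - 5) = 6 - (-5 + E) = 6 + (5 - E) = 11 - E)
b(Z) = 2*Z^(3/2)*(1 + Z) (b(Z) = ((2*Z)*(1 + Z))*√Z = (2*Z*(1 + Z))*√Z = 2*Z^(3/2)*(1 + Z))
b(h(-1, 6)/J(1, 3))*(-20) = (2*((11 - 1*(-1))/(1 + 3²))^(3/2)*(1 + (11 - 1*(-1))/(1 + 3²)))*(-20) = (2*((11 + 1)/(1 + 9))^(3/2)*(1 + (11 + 1)/(1 + 9)))*(-20) = (2*(12/10)^(3/2)*(1 + 12/10))*(-20) = (2*(12*(⅒))^(3/2)*(1 + 12*(⅒)))*(-20) = (2*(6/5)^(3/2)*(1 + 6/5))*(-20) = (2*(6*√30/25)*(11/5))*(-20) = (132*√30/125)*(-20) = -528*√30/25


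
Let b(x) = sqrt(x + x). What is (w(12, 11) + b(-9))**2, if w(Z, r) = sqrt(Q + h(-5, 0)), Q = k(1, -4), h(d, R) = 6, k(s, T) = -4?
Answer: -16 + 12*I ≈ -16.0 + 12.0*I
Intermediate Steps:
Q = -4
w(Z, r) = sqrt(2) (w(Z, r) = sqrt(-4 + 6) = sqrt(2))
b(x) = sqrt(2)*sqrt(x) (b(x) = sqrt(2*x) = sqrt(2)*sqrt(x))
(w(12, 11) + b(-9))**2 = (sqrt(2) + sqrt(2)*sqrt(-9))**2 = (sqrt(2) + sqrt(2)*(3*I))**2 = (sqrt(2) + 3*I*sqrt(2))**2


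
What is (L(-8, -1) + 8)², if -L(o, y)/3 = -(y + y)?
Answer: 4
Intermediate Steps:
L(o, y) = 6*y (L(o, y) = -(-3)*(y + y) = -(-3)*2*y = -(-6)*y = 6*y)
(L(-8, -1) + 8)² = (6*(-1) + 8)² = (-6 + 8)² = 2² = 4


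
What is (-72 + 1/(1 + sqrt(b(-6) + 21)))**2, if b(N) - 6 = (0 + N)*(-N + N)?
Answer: 877039/169 - 5619*sqrt(3)/338 ≈ 5160.8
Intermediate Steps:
b(N) = 6 (b(N) = 6 + (0 + N)*(-N + N) = 6 + N*0 = 6 + 0 = 6)
(-72 + 1/(1 + sqrt(b(-6) + 21)))**2 = (-72 + 1/(1 + sqrt(6 + 21)))**2 = (-72 + 1/(1 + sqrt(27)))**2 = (-72 + 1/(1 + 3*sqrt(3)))**2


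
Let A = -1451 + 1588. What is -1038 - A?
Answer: -1175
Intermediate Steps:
A = 137
-1038 - A = -1038 - 1*137 = -1038 - 137 = -1175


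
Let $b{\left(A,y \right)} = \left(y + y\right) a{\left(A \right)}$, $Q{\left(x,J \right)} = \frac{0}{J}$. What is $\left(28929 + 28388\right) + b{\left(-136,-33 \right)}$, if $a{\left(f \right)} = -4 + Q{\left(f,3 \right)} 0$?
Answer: $57581$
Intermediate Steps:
$Q{\left(x,J \right)} = 0$
$a{\left(f \right)} = -4$ ($a{\left(f \right)} = -4 + 0 \cdot 0 = -4 + 0 = -4$)
$b{\left(A,y \right)} = - 8 y$ ($b{\left(A,y \right)} = \left(y + y\right) \left(-4\right) = 2 y \left(-4\right) = - 8 y$)
$\left(28929 + 28388\right) + b{\left(-136,-33 \right)} = \left(28929 + 28388\right) - -264 = 57317 + 264 = 57581$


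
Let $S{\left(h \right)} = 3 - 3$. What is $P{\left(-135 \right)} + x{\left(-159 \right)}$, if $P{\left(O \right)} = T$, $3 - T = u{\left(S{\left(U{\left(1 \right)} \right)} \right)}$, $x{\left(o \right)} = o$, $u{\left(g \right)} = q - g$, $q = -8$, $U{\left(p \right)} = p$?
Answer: $-148$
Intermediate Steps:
$S{\left(h \right)} = 0$ ($S{\left(h \right)} = 3 - 3 = 0$)
$u{\left(g \right)} = -8 - g$
$T = 11$ ($T = 3 - \left(-8 - 0\right) = 3 - \left(-8 + 0\right) = 3 - -8 = 3 + 8 = 11$)
$P{\left(O \right)} = 11$
$P{\left(-135 \right)} + x{\left(-159 \right)} = 11 - 159 = -148$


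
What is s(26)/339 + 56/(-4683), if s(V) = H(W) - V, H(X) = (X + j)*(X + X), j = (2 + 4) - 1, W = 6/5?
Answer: -28198/629975 ≈ -0.044761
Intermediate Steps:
W = 6/5 (W = 6*(1/5) = 6/5 ≈ 1.2000)
j = 5 (j = 6 - 1 = 5)
H(X) = 2*X*(5 + X) (H(X) = (X + 5)*(X + X) = (5 + X)*(2*X) = 2*X*(5 + X))
s(V) = 372/25 - V (s(V) = 2*(6/5)*(5 + 6/5) - V = 2*(6/5)*(31/5) - V = 372/25 - V)
s(26)/339 + 56/(-4683) = (372/25 - 1*26)/339 + 56/(-4683) = (372/25 - 26)*(1/339) + 56*(-1/4683) = -278/25*1/339 - 8/669 = -278/8475 - 8/669 = -28198/629975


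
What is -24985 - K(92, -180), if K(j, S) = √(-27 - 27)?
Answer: -24985 - 3*I*√6 ≈ -24985.0 - 7.3485*I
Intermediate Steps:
K(j, S) = 3*I*√6 (K(j, S) = √(-54) = 3*I*√6)
-24985 - K(92, -180) = -24985 - 3*I*√6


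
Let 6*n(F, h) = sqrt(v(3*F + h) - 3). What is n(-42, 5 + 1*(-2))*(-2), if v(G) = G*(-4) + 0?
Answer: -sqrt(489)/3 ≈ -7.3711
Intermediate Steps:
v(G) = -4*G (v(G) = -4*G + 0 = -4*G)
n(F, h) = sqrt(-3 - 12*F - 4*h)/6 (n(F, h) = sqrt(-4*(3*F + h) - 3)/6 = sqrt(-4*(h + 3*F) - 3)/6 = sqrt((-12*F - 4*h) - 3)/6 = sqrt(-3 - 12*F - 4*h)/6)
n(-42, 5 + 1*(-2))*(-2) = (sqrt(-3 - 12*(-42) - 4*(5 + 1*(-2)))/6)*(-2) = (sqrt(-3 + 504 - 4*(5 - 2))/6)*(-2) = (sqrt(-3 + 504 - 4*3)/6)*(-2) = (sqrt(-3 + 504 - 12)/6)*(-2) = (sqrt(489)/6)*(-2) = -sqrt(489)/3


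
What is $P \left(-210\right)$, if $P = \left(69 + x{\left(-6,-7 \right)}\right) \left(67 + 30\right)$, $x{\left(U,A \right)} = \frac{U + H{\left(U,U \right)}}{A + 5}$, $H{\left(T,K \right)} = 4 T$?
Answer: $-1711080$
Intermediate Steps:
$x{\left(U,A \right)} = \frac{5 U}{5 + A}$ ($x{\left(U,A \right)} = \frac{U + 4 U}{A + 5} = \frac{5 U}{5 + A}$)
$P = 8148$ ($P = \left(69 + 5 \left(-6\right) \frac{1}{5 - 7}\right) \left(67 + 30\right) = \left(69 + 5 \left(-6\right) \frac{1}{-2}\right) 97 = \left(69 + 5 \left(-6\right) \left(- \frac{1}{2}\right)\right) 97 = \left(69 + 15\right) 97 = 84 \cdot 97 = 8148$)
$P \left(-210\right) = 8148 \left(-210\right) = -1711080$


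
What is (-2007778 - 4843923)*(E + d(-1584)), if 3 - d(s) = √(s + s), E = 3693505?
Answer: -25306812457108 + 82220412*I*√22 ≈ -2.5307e+13 + 3.8565e+8*I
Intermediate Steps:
d(s) = 3 - √2*√s (d(s) = 3 - √(s + s) = 3 - √(2*s) = 3 - √2*√s)
(-2007778 - 4843923)*(E + d(-1584)) = (-2007778 - 4843923)*(3693505 + (3 - √2*√(-1584))) = -6851701*(3693505 + (3 - √2*12*I*√11)) = -6851701*(3693505 + (3 - 12*I*√22)) = -6851701*(3693508 - 12*I*√22) = -25306812457108 + 82220412*I*√22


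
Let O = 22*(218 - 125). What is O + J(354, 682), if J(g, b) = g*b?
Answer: 243474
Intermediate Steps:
J(g, b) = b*g
O = 2046 (O = 22*93 = 2046)
O + J(354, 682) = 2046 + 682*354 = 2046 + 241428 = 243474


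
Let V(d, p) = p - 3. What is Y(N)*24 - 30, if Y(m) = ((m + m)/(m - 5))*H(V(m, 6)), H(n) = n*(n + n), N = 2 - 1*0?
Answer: -606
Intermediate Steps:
N = 2 (N = 2 + 0 = 2)
V(d, p) = -3 + p
H(n) = 2*n**2 (H(n) = n*(2*n) = 2*n**2)
Y(m) = 36*m/(-5 + m) (Y(m) = ((m + m)/(m - 5))*(2*(-3 + 6)**2) = ((2*m)/(-5 + m))*(2*3**2) = (2*m/(-5 + m))*(2*9) = (2*m/(-5 + m))*18 = 36*m/(-5 + m))
Y(N)*24 - 30 = (36*2/(-5 + 2))*24 - 30 = (36*2/(-3))*24 - 30 = (36*2*(-1/3))*24 - 30 = -24*24 - 30 = -576 - 30 = -606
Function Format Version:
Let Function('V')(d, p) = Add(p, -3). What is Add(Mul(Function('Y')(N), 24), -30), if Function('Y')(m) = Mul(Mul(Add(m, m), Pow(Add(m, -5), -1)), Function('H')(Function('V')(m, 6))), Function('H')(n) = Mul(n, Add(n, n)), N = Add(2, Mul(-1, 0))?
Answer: -606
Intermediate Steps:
N = 2 (N = Add(2, 0) = 2)
Function('V')(d, p) = Add(-3, p)
Function('H')(n) = Mul(2, Pow(n, 2)) (Function('H')(n) = Mul(n, Mul(2, n)) = Mul(2, Pow(n, 2)))
Function('Y')(m) = Mul(36, m, Pow(Add(-5, m), -1)) (Function('Y')(m) = Mul(Mul(Add(m, m), Pow(Add(m, -5), -1)), Mul(2, Pow(Add(-3, 6), 2))) = Mul(Mul(Mul(2, m), Pow(Add(-5, m), -1)), Mul(2, Pow(3, 2))) = Mul(Mul(2, m, Pow(Add(-5, m), -1)), Mul(2, 9)) = Mul(Mul(2, m, Pow(Add(-5, m), -1)), 18) = Mul(36, m, Pow(Add(-5, m), -1)))
Add(Mul(Function('Y')(N), 24), -30) = Add(Mul(Mul(36, 2, Pow(Add(-5, 2), -1)), 24), -30) = Add(Mul(Mul(36, 2, Pow(-3, -1)), 24), -30) = Add(Mul(Mul(36, 2, Rational(-1, 3)), 24), -30) = Add(Mul(-24, 24), -30) = Add(-576, -30) = -606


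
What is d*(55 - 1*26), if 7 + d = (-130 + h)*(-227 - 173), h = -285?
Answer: 4813797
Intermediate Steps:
d = 165993 (d = -7 + (-130 - 285)*(-227 - 173) = -7 - 415*(-400) = -7 + 166000 = 165993)
d*(55 - 1*26) = 165993*(55 - 1*26) = 165993*(55 - 26) = 165993*29 = 4813797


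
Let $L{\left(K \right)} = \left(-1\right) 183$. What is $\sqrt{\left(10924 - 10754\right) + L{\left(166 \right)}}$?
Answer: $i \sqrt{13} \approx 3.6056 i$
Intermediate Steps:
$L{\left(K \right)} = -183$
$\sqrt{\left(10924 - 10754\right) + L{\left(166 \right)}} = \sqrt{\left(10924 - 10754\right) - 183} = \sqrt{170 - 183} = \sqrt{-13} = i \sqrt{13}$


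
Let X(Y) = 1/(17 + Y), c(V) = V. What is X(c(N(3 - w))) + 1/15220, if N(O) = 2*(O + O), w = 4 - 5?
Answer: 15253/502260 ≈ 0.030369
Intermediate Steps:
w = -1
N(O) = 4*O (N(O) = 2*(2*O) = 4*O)
X(c(N(3 - w))) + 1/15220 = 1/(17 + 4*(3 - 1*(-1))) + 1/15220 = 1/(17 + 4*(3 + 1)) + 1/15220 = 1/(17 + 4*4) + 1/15220 = 1/(17 + 16) + 1/15220 = 1/33 + 1/15220 = 15253/502260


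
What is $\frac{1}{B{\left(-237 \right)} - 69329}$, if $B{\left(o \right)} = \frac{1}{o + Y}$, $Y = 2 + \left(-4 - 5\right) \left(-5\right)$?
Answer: $- \frac{190}{13172511} \approx -1.4424 \cdot 10^{-5}$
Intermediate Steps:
$Y = 47$ ($Y = 2 + \left(-4 - 5\right) \left(-5\right) = 2 - -45 = 2 + 45 = 47$)
$B{\left(o \right)} = \frac{1}{47 + o}$ ($B{\left(o \right)} = \frac{1}{o + 47} = \frac{1}{47 + o}$)
$\frac{1}{B{\left(-237 \right)} - 69329} = \frac{1}{\frac{1}{47 - 237} - 69329} = \frac{1}{\frac{1}{-190} - 69329} = \frac{1}{- \frac{1}{190} - 69329} = \frac{1}{- \frac{13172511}{190}} = - \frac{190}{13172511}$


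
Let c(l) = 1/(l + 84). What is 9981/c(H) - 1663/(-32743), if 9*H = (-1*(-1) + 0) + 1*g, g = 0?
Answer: 27488175822/32743 ≈ 8.3951e+5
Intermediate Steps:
H = 1/9 (H = ((-1*(-1) + 0) + 1*0)/9 = ((1 + 0) + 0)/9 = (1 + 0)/9 = (1/9)*1 = 1/9 ≈ 0.11111)
c(l) = 1/(84 + l)
9981/c(H) - 1663/(-32743) = 9981/(1/(84 + 1/9)) - 1663/(-32743) = 9981/(1/(757/9)) - 1663*(-1/32743) = 9981/(9/757) + 1663/32743 = 9981*(757/9) + 1663/32743 = 839513 + 1663/32743 = 27488175822/32743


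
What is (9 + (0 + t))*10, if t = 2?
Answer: 110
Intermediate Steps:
(9 + (0 + t))*10 = (9 + (0 + 2))*10 = (9 + 2)*10 = 11*10 = 110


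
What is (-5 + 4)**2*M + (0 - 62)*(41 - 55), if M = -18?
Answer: 850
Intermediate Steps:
(-5 + 4)**2*M + (0 - 62)*(41 - 55) = (-5 + 4)**2*(-18) + (0 - 62)*(41 - 55) = (-1)**2*(-18) - 62*(-14) = 1*(-18) + 868 = -18 + 868 = 850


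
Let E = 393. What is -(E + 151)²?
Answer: -295936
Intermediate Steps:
-(E + 151)² = -(393 + 151)² = -1*544² = -1*295936 = -295936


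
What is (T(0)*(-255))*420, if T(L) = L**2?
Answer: 0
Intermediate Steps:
(T(0)*(-255))*420 = (0**2*(-255))*420 = (0*(-255))*420 = 0*420 = 0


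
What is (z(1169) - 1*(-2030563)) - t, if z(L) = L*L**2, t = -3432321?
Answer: 1602972693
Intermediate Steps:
z(L) = L**3
(z(1169) - 1*(-2030563)) - t = (1169**3 - 1*(-2030563)) - 1*(-3432321) = (1597509809 + 2030563) + 3432321 = 1599540372 + 3432321 = 1602972693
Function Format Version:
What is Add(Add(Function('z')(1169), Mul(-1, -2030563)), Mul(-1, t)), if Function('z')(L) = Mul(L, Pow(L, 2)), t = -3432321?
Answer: 1602972693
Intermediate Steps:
Function('z')(L) = Pow(L, 3)
Add(Add(Function('z')(1169), Mul(-1, -2030563)), Mul(-1, t)) = Add(Add(Pow(1169, 3), Mul(-1, -2030563)), Mul(-1, -3432321)) = Add(Add(1597509809, 2030563), 3432321) = Add(1599540372, 3432321) = 1602972693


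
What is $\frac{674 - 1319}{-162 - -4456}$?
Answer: $- \frac{645}{4294} \approx -0.15021$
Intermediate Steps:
$\frac{674 - 1319}{-162 - -4456} = - \frac{645}{-162 + 4456} = - \frac{645}{4294}$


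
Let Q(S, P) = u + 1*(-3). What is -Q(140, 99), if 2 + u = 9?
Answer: -4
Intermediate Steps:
u = 7 (u = -2 + 9 = 7)
Q(S, P) = 4 (Q(S, P) = 7 + 1*(-3) = 7 - 3 = 4)
-Q(140, 99) = -1*4 = -4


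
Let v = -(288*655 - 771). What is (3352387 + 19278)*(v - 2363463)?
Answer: -8602236807780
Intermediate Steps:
v = -187869 (v = -(188640 - 771) = -1*187869 = -187869)
(3352387 + 19278)*(v - 2363463) = (3352387 + 19278)*(-187869 - 2363463) = 3371665*(-2551332) = -8602236807780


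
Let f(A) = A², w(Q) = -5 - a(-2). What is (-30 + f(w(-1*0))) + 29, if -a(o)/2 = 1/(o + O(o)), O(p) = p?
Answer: 117/4 ≈ 29.250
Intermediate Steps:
a(o) = -1/o (a(o) = -2/(o + o) = -2*1/(2*o) = -1/o)
w(Q) = -11/2 (w(Q) = -5 - (-1)/(-2) = -5 - (-1)*(-1)/2 = -5 - 1*½ = -5 - ½ = -11/2)
(-30 + f(w(-1*0))) + 29 = (-30 + (-11/2)²) + 29 = (-30 + 121/4) + 29 = ¼ + 29 = 117/4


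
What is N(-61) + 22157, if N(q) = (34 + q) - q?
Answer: 22191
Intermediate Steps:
N(q) = 34
N(-61) + 22157 = 34 + 22157 = 22191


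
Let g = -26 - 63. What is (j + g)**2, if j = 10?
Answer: 6241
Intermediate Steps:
g = -89
(j + g)**2 = (10 - 89)**2 = (-79)**2 = 6241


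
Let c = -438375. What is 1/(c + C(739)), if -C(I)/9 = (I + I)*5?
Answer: -1/504885 ≈ -1.9807e-6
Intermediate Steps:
C(I) = -90*I (C(I) = -9*(I + I)*5 = -9*2*I*5 = -90*I)
1/(c + C(739)) = 1/(-438375 - 90*739) = 1/(-438375 - 66510) = 1/(-504885) = -1/504885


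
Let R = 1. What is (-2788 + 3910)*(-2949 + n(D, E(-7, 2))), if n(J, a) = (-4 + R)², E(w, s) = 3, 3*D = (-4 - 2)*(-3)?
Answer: -3298680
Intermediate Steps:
D = 6 (D = ((-4 - 2)*(-3))/3 = (-6*(-3))/3 = (⅓)*18 = 6)
n(J, a) = 9 (n(J, a) = (-4 + 1)² = (-3)² = 9)
(-2788 + 3910)*(-2949 + n(D, E(-7, 2))) = (-2788 + 3910)*(-2949 + 9) = 1122*(-2940) = -3298680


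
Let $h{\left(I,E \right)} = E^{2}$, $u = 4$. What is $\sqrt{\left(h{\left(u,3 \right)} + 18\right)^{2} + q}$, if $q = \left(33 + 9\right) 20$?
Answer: $\sqrt{1569} \approx 39.611$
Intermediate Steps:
$q = 840$ ($q = 42 \cdot 20 = 840$)
$\sqrt{\left(h{\left(u,3 \right)} + 18\right)^{2} + q} = \sqrt{\left(3^{2} + 18\right)^{2} + 840} = \sqrt{\left(9 + 18\right)^{2} + 840} = \sqrt{27^{2} + 840} = \sqrt{729 + 840} = \sqrt{1569}$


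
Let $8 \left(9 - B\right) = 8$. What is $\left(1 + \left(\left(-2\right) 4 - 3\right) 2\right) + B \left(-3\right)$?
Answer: $-45$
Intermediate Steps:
$B = 8$ ($B = 9 - 1 = 8$)
$\left(1 + \left(\left(-2\right) 4 - 3\right) 2\right) + B \left(-3\right) = \left(1 + \left(\left(-2\right) 4 - 3\right) 2\right) + 8 \left(-3\right) = \left(1 + \left(-8 - 3\right) 2\right) - 24 = \left(1 - 22\right) - 24 = -21 - 24 = -45$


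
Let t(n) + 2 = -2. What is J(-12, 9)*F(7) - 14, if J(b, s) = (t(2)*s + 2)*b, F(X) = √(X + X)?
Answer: -14 + 408*√14 ≈ 1512.6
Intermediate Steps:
t(n) = -4 (t(n) = -2 - 2 = -4)
F(X) = √2*√X (F(X) = √(2*X) = √2*√X)
J(b, s) = b*(2 - 4*s) (J(b, s) = (-4*s + 2)*b = (2 - 4*s)*b = b*(2 - 4*s))
J(-12, 9)*F(7) - 14 = (2*(-12)*(1 - 2*9))*(√2*√7) - 14 = (2*(-12)*(1 - 18))*√14 - 14 = (2*(-12)*(-17))*√14 - 14 = 408*√14 - 14 = -14 + 408*√14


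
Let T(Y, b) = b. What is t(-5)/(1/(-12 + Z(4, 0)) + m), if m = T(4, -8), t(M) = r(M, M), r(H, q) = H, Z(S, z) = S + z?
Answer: 8/13 ≈ 0.61539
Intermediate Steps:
t(M) = M
m = -8
t(-5)/(1/(-12 + Z(4, 0)) + m) = -5/(1/(-12 + (4 + 0)) - 8) = -5/(1/(-12 + 4) - 8) = -5/(1/(-8) - 8) = -5/(-⅛ - 8) = -5/(-65/8) = -8/65*(-5) = 8/13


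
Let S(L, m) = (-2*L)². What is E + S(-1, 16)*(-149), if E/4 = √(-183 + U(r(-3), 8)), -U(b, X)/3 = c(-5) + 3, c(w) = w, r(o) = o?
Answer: -596 + 4*I*√177 ≈ -596.0 + 53.217*I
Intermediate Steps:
U(b, X) = 6 (U(b, X) = -3*(-5 + 3) = -3*(-2) = 6)
S(L, m) = 4*L²
E = 4*I*√177 (E = 4*√(-183 + 6) = 4*√(-177) = 4*(I*√177) = 4*I*√177 ≈ 53.217*I)
E + S(-1, 16)*(-149) = 4*I*√177 + (4*(-1)²)*(-149) = 4*I*√177 + (4*1)*(-149) = 4*I*√177 + 4*(-149) = 4*I*√177 - 596 = -596 + 4*I*√177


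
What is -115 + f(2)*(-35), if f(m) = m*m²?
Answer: -395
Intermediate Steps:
f(m) = m³
-115 + f(2)*(-35) = -115 + 2³*(-35) = -115 + 8*(-35) = -115 - 280 = -395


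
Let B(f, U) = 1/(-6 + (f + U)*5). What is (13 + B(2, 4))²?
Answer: 97969/576 ≈ 170.08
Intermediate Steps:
B(f, U) = 1/(-6 + 5*U + 5*f) (B(f, U) = 1/(-6 + (U + f)*5) = 1/(-6 + (5*U + 5*f)) = 1/(-6 + 5*U + 5*f))
(13 + B(2, 4))² = (13 + 1/(-6 + 5*4 + 5*2))² = (13 + 1/(-6 + 20 + 10))² = (13 + 1/24)² = (313/24)² = 97969/576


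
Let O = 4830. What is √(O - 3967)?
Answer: √863 ≈ 29.377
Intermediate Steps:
√(O - 3967) = √(4830 - 3967) = √863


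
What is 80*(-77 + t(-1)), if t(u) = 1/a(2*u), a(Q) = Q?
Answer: -6200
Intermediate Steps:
t(u) = 1/(2*u)
80*(-77 + t(-1)) = 80*(-77 + (1/2)/(-1)) = 80*(-77 + (1/2)*(-1)) = 80*(-77 - 1/2) = 80*(-155/2) = -6200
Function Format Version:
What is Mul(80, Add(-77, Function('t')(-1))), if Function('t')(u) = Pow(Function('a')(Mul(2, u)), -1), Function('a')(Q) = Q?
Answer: -6200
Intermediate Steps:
Function('t')(u) = Mul(Rational(1, 2), Pow(u, -1)) (Function('t')(u) = Pow(Mul(2, u), -1) = Mul(Rational(1, 2), Pow(u, -1)))
Mul(80, Add(-77, Function('t')(-1))) = Mul(80, Add(-77, Mul(Rational(1, 2), Pow(-1, -1)))) = Mul(80, Add(-77, Mul(Rational(1, 2), -1))) = Mul(80, Add(-77, Rational(-1, 2))) = Mul(80, Rational(-155, 2)) = -6200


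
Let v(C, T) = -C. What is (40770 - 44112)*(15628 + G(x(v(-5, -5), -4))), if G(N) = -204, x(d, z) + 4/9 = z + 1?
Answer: -51547008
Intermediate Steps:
x(d, z) = 5/9 + z (x(d, z) = -4/9 + (z + 1) = -4/9 + (1 + z) = 5/9 + z)
(40770 - 44112)*(15628 + G(x(v(-5, -5), -4))) = (40770 - 44112)*(15628 - 204) = -3342*15424 = -51547008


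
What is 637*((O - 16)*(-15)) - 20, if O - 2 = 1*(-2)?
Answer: 152860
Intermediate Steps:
O = 0 (O = 2 + 1*(-2) = 2 - 2 = 0)
637*((O - 16)*(-15)) - 20 = 637*((0 - 16)*(-15)) - 20 = 637*(-16*(-15)) - 20 = 637*240 - 20 = 152880 - 20 = 152860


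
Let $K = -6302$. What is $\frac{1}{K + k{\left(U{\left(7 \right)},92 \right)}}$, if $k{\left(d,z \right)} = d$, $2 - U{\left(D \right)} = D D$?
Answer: $- \frac{1}{6349} \approx -0.00015751$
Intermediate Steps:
$U{\left(D \right)} = 2 - D^{2}$ ($U{\left(D \right)} = 2 - D D = 2 - D^{2}$)
$\frac{1}{K + k{\left(U{\left(7 \right)},92 \right)}} = \frac{1}{-6302 + \left(2 - 7^{2}\right)} = \frac{1}{-6302 + \left(2 - 49\right)} = \frac{1}{-6302 - 47} = \frac{1}{-6349} = - \frac{1}{6349}$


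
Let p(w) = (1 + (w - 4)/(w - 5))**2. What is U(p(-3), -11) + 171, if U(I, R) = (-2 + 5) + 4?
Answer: 178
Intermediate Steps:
p(w) = (1 + (-4 + w)/(-5 + w))**2
U(I, R) = 7 (U(I, R) = 3 + 4 = 7)
U(p(-3), -11) + 171 = 7 + 171 = 178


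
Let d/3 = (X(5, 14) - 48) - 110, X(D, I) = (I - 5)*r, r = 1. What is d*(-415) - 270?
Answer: 185235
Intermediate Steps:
X(D, I) = -5 + I (X(D, I) = (I - 5)*1 = (-5 + I)*1 = -5 + I)
d = -447 (d = 3*(((-5 + 14) - 48) - 110) = 3*((9 - 48) - 110) = 3*(-39 - 110) = 3*(-149) = -447)
d*(-415) - 270 = -447*(-415) - 270 = 185505 - 270 = 185235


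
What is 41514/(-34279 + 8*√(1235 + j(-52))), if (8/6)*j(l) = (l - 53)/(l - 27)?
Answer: -112421614074/92822688239 - 830280*√1234217/92822688239 ≈ -1.2211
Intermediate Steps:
j(l) = 3*(-53 + l)/(4*(-27 + l)) (j(l) = 3*((l - 53)/(l - 27))/4 = 3*((-53 + l)/(-27 + l))/4 = 3*(-53 + l)/(4*(-27 + l)))
41514/(-34279 + 8*√(1235 + j(-52))) = 41514/(-34279 + 8*√(1235 + 3*(-53 - 52)/(4*(-27 - 52)))) = 41514/(-34279 + 8*√(1235 + (¾)*(-105)/(-79))) = 41514/(-34279 + 8*√(1235 + (¾)*(-1/79)*(-105))) = 41514/(-34279 + 8*√(1235 + 315/316)) = 41514/(-34279 + 8*√(390575/316)) = 41514/(-34279 + 8*(5*√1234217/158)) = 41514/(-34279 + 20*√1234217/79)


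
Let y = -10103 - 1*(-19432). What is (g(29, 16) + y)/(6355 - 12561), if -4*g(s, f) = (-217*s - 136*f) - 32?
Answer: -45817/24824 ≈ -1.8457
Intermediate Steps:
g(s, f) = 8 + 34*f + 217*s/4 (g(s, f) = -((-217*s - 136*f) - 32)/4 = -(-32 - 217*s - 136*f)/4 = 8 + 34*f + 217*s/4)
y = 9329 (y = -10103 + 19432 = 9329)
(g(29, 16) + y)/(6355 - 12561) = ((8 + 34*16 + (217/4)*29) + 9329)/(6355 - 12561) = ((8 + 544 + 6293/4) + 9329)/(-6206) = (8501/4 + 9329)*(-1/6206) = (45817/4)*(-1/6206) = -45817/24824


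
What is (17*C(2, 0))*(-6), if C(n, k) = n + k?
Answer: -204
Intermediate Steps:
C(n, k) = k + n
(17*C(2, 0))*(-6) = (17*(0 + 2))*(-6) = (17*2)*(-6) = 34*(-6) = -204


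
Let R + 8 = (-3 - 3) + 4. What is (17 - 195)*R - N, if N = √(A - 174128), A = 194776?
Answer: 1780 - 2*√5162 ≈ 1636.3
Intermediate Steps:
R = -10 (R = -8 + ((-3 - 3) + 4) = -8 + (-6 + 4) = -8 - 2 = -10)
N = 2*√5162 (N = √(194776 - 174128) = √20648 = 2*√5162 ≈ 143.69)
(17 - 195)*R - N = (17 - 195)*(-10) - 2*√5162 = -178*(-10) - 2*√5162 = 1780 - 2*√5162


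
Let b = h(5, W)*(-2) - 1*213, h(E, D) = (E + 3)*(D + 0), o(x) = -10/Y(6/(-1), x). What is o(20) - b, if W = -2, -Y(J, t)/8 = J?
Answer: 4339/24 ≈ 180.79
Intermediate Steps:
Y(J, t) = -8*J
o(x) = -5/24 (o(x) = -10/((-48/(-1))) = -10/((-48*(-1))) = -10/((-8*(-6))) = -10/48 = -10*1/48 = -5/24)
h(E, D) = D*(3 + E) (h(E, D) = (3 + E)*D = D*(3 + E))
b = -181 (b = -2*(3 + 5)*(-2) - 1*213 = -2*8*(-2) - 213 = -16*(-2) - 213 = 32 - 213 = -181)
o(20) - b = -5/24 - 1*(-181) = -5/24 + 181 = 4339/24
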